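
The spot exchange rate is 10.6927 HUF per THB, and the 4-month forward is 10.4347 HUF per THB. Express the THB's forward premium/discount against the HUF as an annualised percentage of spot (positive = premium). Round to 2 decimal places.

T = 4/12 years.
Period premium: (10.4347 − 10.6927)/10.6927 = -0.0241286.
Annualise by dividing by T: -0.0241286 / (4/12) = -0.072386 → -7.24%.

-7.24%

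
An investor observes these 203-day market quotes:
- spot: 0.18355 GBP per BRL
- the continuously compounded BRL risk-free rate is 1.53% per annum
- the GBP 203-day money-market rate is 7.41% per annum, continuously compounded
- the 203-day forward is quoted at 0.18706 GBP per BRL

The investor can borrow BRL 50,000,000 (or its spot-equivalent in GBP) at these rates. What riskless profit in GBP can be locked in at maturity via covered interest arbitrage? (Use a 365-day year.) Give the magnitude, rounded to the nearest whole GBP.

GBP 130,696

T = 203/365 years.
Invest the BRL and cover forward: 50,000,000 × 1.008545622 × 0.18706 = GBP 9,432,927.20.
Convert at spot and invest in GBP: 50,000,000 × 0.18355 × 1.042072773 = GBP 9,563,622.87.
The quoted forward undervalues BRL, so borrow BRL, convert to GBP at spot, deposit the GBP at 7.41%, and buy BRL forward at 0.18706 to cover the loan.
The gap between the two covered legs is GBP 130,696.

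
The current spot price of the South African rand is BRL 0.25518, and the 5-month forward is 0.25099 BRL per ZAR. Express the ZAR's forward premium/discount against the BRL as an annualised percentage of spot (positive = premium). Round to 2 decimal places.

-3.94%

T = 5/12 years.
Period premium: (0.25099 − 0.25518)/0.25518 = -0.0164198.
×(1/T) gives -3.94% p.a.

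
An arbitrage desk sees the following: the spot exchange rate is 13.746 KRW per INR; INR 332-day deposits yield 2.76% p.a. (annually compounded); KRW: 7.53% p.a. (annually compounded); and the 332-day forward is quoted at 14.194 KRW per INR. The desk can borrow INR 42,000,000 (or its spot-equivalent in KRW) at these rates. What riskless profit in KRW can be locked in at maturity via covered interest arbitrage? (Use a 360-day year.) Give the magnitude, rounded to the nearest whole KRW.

T = 332/360 years.
Keep in INR, deliver into the forward: 42,000,000·1.0254262805·14.194 = KRW 611,305,826.27.
Swap to KRW now, deposit: 42,000,000·13.746·1.06924527558 = KRW 617,309,513.44.
The quoted forward undervalues INR, so borrow INR, convert to KRW at spot, deposit the KRW at 7.53%, and buy INR forward at 14.194 to cover the loan.
The gap between the two covered legs is KRW 6,003,687.

KRW 6,003,687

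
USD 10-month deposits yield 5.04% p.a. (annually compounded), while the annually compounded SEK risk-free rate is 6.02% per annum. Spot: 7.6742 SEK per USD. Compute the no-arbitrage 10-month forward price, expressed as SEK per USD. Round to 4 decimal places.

T = 10/12 years.
SEK accumulates by (1 + 0.0602)^(10/12) = 1.0499207.
USD accumulates by (1 + 0.0504)^(10/12) = 1.041827.
CIP: F = S · (grow SEK)/(grow USD) = 7.6742 × 1.0499207/1.041827 = 7.733819 SEK per USD.

7.7338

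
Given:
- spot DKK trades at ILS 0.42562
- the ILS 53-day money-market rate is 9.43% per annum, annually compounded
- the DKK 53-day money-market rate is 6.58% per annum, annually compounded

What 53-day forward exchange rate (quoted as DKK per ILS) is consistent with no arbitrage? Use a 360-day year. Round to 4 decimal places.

2.3404

T = 53/360 years.
ILS growth factor: (1 + 0.0943)^(53/360) = 1.0133553.
DKK growth factor: (1 + 0.0658)^(53/360) = 1.009426.
Forward (ILS per DKK) = 0.42562 × 1.0133553 / 1.009426 = 0.4272768.
Invert for DKK per ILS: 1 / 0.4272768 = 2.3404.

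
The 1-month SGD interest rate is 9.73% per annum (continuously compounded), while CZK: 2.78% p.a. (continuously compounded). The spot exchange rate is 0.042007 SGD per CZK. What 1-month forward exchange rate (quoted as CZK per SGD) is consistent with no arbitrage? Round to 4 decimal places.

23.6681

T = 1/12 years.
SGD growth factor: e^(0.0973×1/12) = 1.00814129.
CZK growth factor: e^(0.0278×1/12) = 1.00231935.
So F = 0.042007 × 1.00814129 / 1.00231935 = 0.042250996 (SGD/CZK).
Invert for CZK per SGD: 1 / 0.042250996 = 23.6681.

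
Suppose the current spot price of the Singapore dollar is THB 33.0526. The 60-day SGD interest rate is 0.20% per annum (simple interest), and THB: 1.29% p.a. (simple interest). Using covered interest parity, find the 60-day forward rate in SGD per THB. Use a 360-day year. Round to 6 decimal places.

0.030200

T = 60/360 years.
THB accumulates by 1 + 0.0129×60/360 = 1.002150.
SGD accumulates by 1 + 0.0020×60/360 = 1.0003333.
Forward (THB per SGD) = 33.0526 × 1.002150 / 1.0003333 = 33.11263.
Invert for SGD per THB: 1 / 33.11263 = 0.030200.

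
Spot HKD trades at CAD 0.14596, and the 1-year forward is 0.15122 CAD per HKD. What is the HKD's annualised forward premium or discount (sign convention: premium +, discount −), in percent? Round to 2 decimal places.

+3.60%

T = 1 year.
HKD trades forward at +3.60373% vs spot over the period.
Annualise by dividing by T: 0.0360373 / 1 = 0.036037 → 3.60%.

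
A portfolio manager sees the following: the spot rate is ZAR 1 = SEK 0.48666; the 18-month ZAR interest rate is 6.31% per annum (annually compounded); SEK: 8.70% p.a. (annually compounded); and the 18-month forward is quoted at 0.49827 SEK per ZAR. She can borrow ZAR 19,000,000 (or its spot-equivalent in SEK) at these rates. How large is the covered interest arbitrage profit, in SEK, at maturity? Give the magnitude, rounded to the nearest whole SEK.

SEK 101,906

T = 18/12 years.
Invest the ZAR and cover forward: 19,000,000 × 1.096127762 × 0.49827 = SEK 10,377,184.02.
Convert at spot and invest in SEK: 19,000,000 × 0.48666 × 1.133298506 = SEK 10,479,089.97.
The quoted forward undervalues ZAR, so borrow ZAR, convert to SEK at spot, deposit the SEK at 8.70%, and buy ZAR forward at 0.49827 to cover the loan.
Arbitrage profit = |10,377,184.02 − 10,479,089.97| = SEK 101,906.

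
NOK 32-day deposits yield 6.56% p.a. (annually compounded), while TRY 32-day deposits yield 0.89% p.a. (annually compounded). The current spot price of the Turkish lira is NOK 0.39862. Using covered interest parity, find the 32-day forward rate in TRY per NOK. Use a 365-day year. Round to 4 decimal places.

T = 32/365 years.
NOK accumulates by (1 + 0.0656)^(32/365) = 1.005586.
TRY accumulates by (1 + 0.0089)^(32/365) = 1.0007771.
CIP: F = S · (grow NOK)/(grow TRY) = 0.39862 × 1.005586/1.0007771 = 0.4005354 NOK per TRY.
Invert for TRY per NOK: 1 / 0.4005354 = 2.4967.

2.4967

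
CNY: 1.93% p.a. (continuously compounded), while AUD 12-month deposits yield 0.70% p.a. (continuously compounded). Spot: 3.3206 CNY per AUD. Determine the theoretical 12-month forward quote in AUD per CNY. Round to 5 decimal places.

T = 1 year.
Growth of 1 CNY over T: e^(0.0193×1) = 1.0194874.
AUD accumulates by e^(0.0070×1) = 1.0070246.
Forward (CNY per AUD) = 3.3206 × 1.0194874 / 1.0070246 = 3.361695.
Quoted the other way: 1/3.361695 = 0.29747 AUD per CNY.

0.29747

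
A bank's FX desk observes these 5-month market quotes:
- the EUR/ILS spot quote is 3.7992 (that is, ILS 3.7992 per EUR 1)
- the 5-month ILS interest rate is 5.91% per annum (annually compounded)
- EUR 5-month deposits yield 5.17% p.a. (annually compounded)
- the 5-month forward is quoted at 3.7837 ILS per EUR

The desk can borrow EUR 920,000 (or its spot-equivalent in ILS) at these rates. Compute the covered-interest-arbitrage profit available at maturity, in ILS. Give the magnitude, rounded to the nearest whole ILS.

ILS 25,006

T = 5/12 years.
Invest the EUR and cover forward: 920,000 × 1.021225414 × 3.7837 = ILS 3,554,889.75.
Convert at spot and invest in ILS: 920,000 × 3.7992 × 1.024213282 = ILS 3,579,895.81.
The quoted forward undervalues EUR, so borrow EUR, convert to ILS at spot, deposit the ILS at 5.91%, and buy EUR forward at 3.7837 to cover the loan.
Profit = 3,579,895.81 − 3,554,889.75 = ILS 25,006.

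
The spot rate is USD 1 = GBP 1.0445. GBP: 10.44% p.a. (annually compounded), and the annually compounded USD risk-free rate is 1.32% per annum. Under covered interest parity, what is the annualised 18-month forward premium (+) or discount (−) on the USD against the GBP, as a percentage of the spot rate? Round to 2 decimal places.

+9.20%

T = 18/12 years.
No-arbitrage forward: 1.0445 × 1.1606188 / 1.0198652 = 1.1886535 GBP/USD.
(F − S)/S ÷ T = (1.1886535 − 1.0445)/1.0445/(18/12) = 0.092008 → 9.20%.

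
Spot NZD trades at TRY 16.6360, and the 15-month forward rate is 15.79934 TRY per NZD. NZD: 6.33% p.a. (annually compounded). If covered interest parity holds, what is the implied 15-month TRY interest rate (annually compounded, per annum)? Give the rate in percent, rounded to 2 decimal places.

T = 15/12 years.
F/S = 15.79934/16.636 = 0.9497079 = (growth of TRY) / (growth of NZD).
NZD growth factor: (1 + 0.0633)^(15/12) = 1.0797414.
That pins the TRY growth at 1.0254389.
Annualise: 1.0254389^(12/15) − 1 = 0.020300 = 2.03%.

2.03%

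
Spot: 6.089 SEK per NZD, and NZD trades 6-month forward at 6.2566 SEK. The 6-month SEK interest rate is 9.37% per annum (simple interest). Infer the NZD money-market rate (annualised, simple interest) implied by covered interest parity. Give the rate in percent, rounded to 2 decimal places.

3.76%

T = 6/12 years.
F/S = 6.2566/6.089 = 1.0275250 = (growth of SEK) / (growth of NZD).
SEK growth factor: 1 + 0.0937×6/12 = 1.046850.
Hence g_NZD = 1.0188073.
r = (1.0188073 − 1)/(6/12) = 0.037615 → 3.76%.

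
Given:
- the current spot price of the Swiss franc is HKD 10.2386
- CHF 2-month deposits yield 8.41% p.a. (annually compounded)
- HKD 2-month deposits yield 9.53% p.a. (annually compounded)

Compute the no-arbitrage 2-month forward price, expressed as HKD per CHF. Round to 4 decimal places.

10.2562

T = 2/12 years.
Growth of 1 HKD over T: (1 + 0.0953)^(2/12) = 1.01528705.
CHF growth factor: (1 + 0.0841)^(2/12) = 1.01354933.
So F = 10.2386 × 1.01528705 / 1.01354933 = 10.256154 (HKD/CHF).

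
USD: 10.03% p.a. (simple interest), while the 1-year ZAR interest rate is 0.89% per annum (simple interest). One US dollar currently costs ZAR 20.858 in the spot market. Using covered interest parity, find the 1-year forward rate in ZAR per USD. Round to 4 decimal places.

T = 1 year.
ZAR growth factor: 1 + 0.0089×1 = 1.008900.
USD growth factor: 1 + 0.1003×1 = 1.100300.
Forward (ZAR per USD) = 20.858 × 1.008900 / 1.100300 = 19.125362.

19.1254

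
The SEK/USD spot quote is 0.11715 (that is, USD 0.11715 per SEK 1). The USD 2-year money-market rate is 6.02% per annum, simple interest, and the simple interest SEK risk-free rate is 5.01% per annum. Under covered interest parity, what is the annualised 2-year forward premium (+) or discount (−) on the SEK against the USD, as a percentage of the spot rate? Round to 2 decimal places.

+0.92%

T = 2 years.
CIP forward (USD per SEK) = 0.11715 × 1.120400/1.100200 = 0.11930091.
(F − S)/S ÷ T = (0.11930091 − 0.11715)/0.11715/2 = 0.009180 → 0.92%.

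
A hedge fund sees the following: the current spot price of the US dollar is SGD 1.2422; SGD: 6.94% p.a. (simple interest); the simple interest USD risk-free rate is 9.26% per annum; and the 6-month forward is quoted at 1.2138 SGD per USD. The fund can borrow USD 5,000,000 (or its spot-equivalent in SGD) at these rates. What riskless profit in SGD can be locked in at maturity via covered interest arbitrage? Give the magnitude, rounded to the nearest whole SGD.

SGD 76,527

T = 6/12 years.
Route A — deposit USD, sell forward: 5,000,000 × 1.046300 × 1.2138 = SGD 6,349,994.70.
Route B — convert at spot, deposit SGD: 5,000,000 × 1.2422 × 1.034700 = SGD 6,426,521.70.
The quoted forward undervalues USD, so borrow USD, convert to SGD at spot, deposit the SGD at 6.94%, and buy USD forward at 1.2138 to cover the loan.
Arbitrage profit = |6,349,994.70 − 6,426,521.70| = SGD 76,527.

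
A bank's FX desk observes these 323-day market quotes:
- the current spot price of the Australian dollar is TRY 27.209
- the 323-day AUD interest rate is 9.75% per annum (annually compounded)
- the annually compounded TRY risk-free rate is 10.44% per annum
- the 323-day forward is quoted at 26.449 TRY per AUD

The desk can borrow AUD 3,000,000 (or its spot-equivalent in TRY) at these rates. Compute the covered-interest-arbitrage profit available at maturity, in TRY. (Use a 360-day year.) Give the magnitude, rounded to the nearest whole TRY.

TRY 2,978,856

T = 323/360 years.
Invest the AUD and cover forward: 3,000,000 × 1.0870558092 × 26.449 = TRY 86,254,617.29.
Convert at spot and invest in TRY: 3,000,000 × 27.209 × 1.0931857518 = TRY 89,233,473.36.
The quoted forward undervalues AUD, so borrow AUD, convert to TRY at spot, deposit the TRY at 10.44%, and buy AUD forward at 26.449 to cover the loan.
Arbitrage profit = |86,254,617.29 − 89,233,473.36| = TRY 2,978,856.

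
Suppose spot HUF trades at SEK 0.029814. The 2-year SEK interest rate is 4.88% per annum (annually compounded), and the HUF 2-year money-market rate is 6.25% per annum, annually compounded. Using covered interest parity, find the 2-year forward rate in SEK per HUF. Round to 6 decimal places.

T = 2 years.
SEK growth factor: (1 + 0.0488)^2 = 1.0999814.
HUF growth factor: (1 + 0.0625)^2 = 1.1289062.
So F = 0.029814 × 1.0999814 / 1.1289062 = 0.02905011 (SEK/HUF).

0.029050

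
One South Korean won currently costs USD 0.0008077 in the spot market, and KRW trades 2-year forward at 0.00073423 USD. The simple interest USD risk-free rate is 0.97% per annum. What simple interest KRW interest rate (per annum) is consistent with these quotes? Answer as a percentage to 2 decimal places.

6.07%

T = 2 years.
By CIP, F/S equals the USD-to-KRW growth ratio: 0.00073423/0.0008077 = 0.9090380.
The USD side grows by 1 + 0.0097×2 = 1.019400.
So the KRW growth factor = 1.1214053.
(1.1214053 − 1)/T = 0.060703, i.e. 6.07%.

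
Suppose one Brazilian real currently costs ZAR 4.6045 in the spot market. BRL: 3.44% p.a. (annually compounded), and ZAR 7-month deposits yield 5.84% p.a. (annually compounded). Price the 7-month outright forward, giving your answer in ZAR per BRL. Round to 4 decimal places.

4.6665

T = 7/12 years.
ZAR accumulates by (1 + 0.0584)^(7/12) = 1.0336632.
BRL accumulates by (1 + 0.0344)^(7/12) = 1.0199251.
So F = 4.6045 × 1.0336632 / 1.0199251 = 4.666521 (ZAR/BRL).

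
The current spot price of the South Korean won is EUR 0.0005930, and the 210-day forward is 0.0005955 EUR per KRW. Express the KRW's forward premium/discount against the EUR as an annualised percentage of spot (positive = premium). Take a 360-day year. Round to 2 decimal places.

+0.72%

T = 210/360 years.
KRW trades forward at +0.42159% vs spot over the period.
Annualise by dividing by T: 0.0042159 / (210/360) = 0.007227 → 0.72%.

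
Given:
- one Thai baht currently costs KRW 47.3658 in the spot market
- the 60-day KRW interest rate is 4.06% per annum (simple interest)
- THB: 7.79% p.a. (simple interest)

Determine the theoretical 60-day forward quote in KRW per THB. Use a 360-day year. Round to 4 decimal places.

47.0751

T = 60/360 years.
Growth of 1 KRW over T: 1 + 0.0406×60/360 = 1.00676667.
THB accumulates by 1 + 0.0779×60/360 = 1.01298333.
CIP: F = S · (grow KRW)/(grow THB) = 47.3658 × 1.00676667/1.01298333 = 47.075117 KRW per THB.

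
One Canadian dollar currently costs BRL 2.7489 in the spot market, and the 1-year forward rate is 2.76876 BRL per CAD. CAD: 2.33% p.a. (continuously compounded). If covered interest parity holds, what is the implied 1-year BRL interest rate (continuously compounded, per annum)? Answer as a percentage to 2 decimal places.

T = 1 year.
F/S = 2.76876/2.7489 = 1.0072247 = (growth of BRL) / (growth of CAD).
The CAD side grows by e^(0.0233×1) = 1.0235736.
Hence g_BRL = 1.0309686.
Take logs: ln 1.0309686 / 1 = 0.030499, so 3.05%.

3.05%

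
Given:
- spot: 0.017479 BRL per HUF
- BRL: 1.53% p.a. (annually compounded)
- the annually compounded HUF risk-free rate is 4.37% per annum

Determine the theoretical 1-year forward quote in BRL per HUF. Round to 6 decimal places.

T = 1 year.
BRL accumulates by (1 + 0.0153)^1 = 1.015300.
Growth of 1 HUF over T: (1 + 0.0437)^1 = 1.043700.
CIP: F = S · (grow BRL)/(grow HUF) = 0.017479 × 1.015300/1.043700 = 0.01700338 BRL per HUF.

0.017003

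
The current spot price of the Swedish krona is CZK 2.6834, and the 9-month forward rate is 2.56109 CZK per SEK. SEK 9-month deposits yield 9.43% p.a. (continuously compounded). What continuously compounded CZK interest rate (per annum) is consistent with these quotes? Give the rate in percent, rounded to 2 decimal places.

3.21%

T = 9/12 years.
By CIP, F/S equals the CZK-to-SEK growth ratio: 2.56109/2.6834 = 0.9544198.
The SEK side grows by e^(0.0943×9/12) = 1.073286.
Hence g_CZK = 1.0243654.
Take logs: ln 1.0243654 / (9/12) = 0.032098, so 3.21%.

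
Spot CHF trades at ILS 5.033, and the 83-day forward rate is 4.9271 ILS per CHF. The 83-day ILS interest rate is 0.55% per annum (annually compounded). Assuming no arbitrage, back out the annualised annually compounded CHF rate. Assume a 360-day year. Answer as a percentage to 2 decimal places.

T = 83/360 years.
By CIP, F/S equals the ILS-to-CHF growth ratio: 4.9271/5.033 = 0.9789589.
ILS growth factor: (1 + 0.0055)^(83/360) = 1.0012654.
Hence g_CHF = 1.0227859.
Annualise: 1.0227859^(360/83) − 1 = 0.102655 = 10.27%.

10.27%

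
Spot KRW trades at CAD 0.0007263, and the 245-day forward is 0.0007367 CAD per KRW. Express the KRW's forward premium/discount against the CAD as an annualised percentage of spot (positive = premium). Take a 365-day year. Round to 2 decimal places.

+2.13%

T = 245/365 years.
Period premium: (0.0007367 − 0.0007263)/0.0007263 = 0.0143192.
×(1/T) gives 2.13% p.a.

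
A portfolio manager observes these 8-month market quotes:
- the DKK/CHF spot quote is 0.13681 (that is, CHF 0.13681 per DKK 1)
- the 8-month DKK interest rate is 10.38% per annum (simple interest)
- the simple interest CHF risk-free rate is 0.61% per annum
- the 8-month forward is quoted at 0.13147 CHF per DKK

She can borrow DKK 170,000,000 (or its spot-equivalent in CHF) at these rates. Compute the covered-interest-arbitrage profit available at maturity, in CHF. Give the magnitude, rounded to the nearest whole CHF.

CHF 544,232

T = 8/12 years.
Invest the DKK and cover forward: 170,000,000 × 1.069200 × 0.13147 = CHF 23,896,513.08.
Convert at spot and invest in CHF: 170,000,000 × 0.13681 × 1.0040666667 = CHF 23,352,281.31.
The quoted forward overvalues DKK, so borrow CHF, buy DKK at spot, deposit the DKK at 10.38%, and sell the proceeds forward at 0.13147.
Profit = 23,896,513.08 − 23,352,281.31 = CHF 544,232.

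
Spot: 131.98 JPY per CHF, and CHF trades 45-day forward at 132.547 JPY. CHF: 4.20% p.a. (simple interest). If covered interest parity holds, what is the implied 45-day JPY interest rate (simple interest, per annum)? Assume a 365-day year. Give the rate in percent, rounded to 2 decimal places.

T = 45/365 years.
F/S = 132.547/131.98 = 1.0042961 = (growth of JPY) / (growth of CHF).
CHF growth factor: 1 + 0.0420×45/365 = 1.0051781.
Hence g_JPY = 1.0094964.
(1.0094964 − 1)/T = 0.077026, i.e. 7.70%.

7.70%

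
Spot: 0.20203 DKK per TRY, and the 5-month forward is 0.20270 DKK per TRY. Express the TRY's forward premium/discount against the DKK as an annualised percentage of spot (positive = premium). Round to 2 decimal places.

T = 5/12 years.
Period premium: (0.20270 − 0.20203)/0.20203 = 0.0033163.
Annualise by dividing by T: 0.0033163 / (5/12) = 0.007959 → 0.80%.

+0.80%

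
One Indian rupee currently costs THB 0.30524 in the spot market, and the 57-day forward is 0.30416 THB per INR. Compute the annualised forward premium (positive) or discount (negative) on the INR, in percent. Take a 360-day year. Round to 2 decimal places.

T = 57/360 years.
INR trades forward at -0.35382% vs spot over the period.
Per annum: -0.0035382 / (57/360) = -0.022347 = -2.23%.

-2.23%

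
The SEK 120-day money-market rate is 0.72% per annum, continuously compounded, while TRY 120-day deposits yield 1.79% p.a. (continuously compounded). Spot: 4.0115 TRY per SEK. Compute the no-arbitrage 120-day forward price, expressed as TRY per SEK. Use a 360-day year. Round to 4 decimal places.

T = 120/360 years.
Growth of 1 TRY over T: e^(0.0179×120/360) = 1.0059845.
SEK accumulates by e^(0.0072×120/360) = 1.0024029.
So F = 4.0115 × 1.0059845 / 1.0024029 = 4.025833 (TRY/SEK).

4.0258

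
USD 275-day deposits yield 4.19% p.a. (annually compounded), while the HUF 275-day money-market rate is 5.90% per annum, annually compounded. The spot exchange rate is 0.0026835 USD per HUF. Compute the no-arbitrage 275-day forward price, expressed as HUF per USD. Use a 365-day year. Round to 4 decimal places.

377.2464

T = 275/365 years.
Growth of 1 USD over T: (1 + 0.0419)^(275/365) = 1.031408192.
Growth of 1 HUF over T: (1 + 0.0590)^(275/365) = 1.044136386.
CIP: F = S · (grow USD)/(grow HUF) = 0.0026835 × 1.031408192/1.044136386 = 0.00265078769 USD per HUF.
Quoted the other way: 1/0.00265078769 = 377.2464 HUF per USD.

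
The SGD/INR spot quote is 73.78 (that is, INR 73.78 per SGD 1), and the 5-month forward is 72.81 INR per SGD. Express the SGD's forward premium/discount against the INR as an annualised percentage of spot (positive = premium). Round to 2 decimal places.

T = 5/12 years.
(F − S)/S = (72.81 − 73.78)/73.78 = -0.0131472.
×(1/T) gives -3.16% p.a.

-3.16%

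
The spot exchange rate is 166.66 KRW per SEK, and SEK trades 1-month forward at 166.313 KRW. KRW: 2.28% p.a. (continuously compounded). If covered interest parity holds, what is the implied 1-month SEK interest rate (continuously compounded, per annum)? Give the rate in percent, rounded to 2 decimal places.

T = 1/12 years.
By CIP, F/S equals the KRW-to-SEK growth ratio: 166.313/166.66 = 0.9979179.
The KRW side grows by e^(0.0228×1/12) = 1.0019018.
Hence g_SEK = 1.0039922.
Take logs: ln 1.0039922 / (1/12) = 0.047811, so 4.78%.

4.78%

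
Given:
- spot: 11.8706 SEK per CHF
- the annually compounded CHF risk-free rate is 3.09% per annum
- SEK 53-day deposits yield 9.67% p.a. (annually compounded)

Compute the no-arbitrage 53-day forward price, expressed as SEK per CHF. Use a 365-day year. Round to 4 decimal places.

11.9777

T = 53/365 years.
Growth of 1 SEK over T: (1 + 0.0967)^(53/365) = 1.01349352.
CHF accumulates by (1 + 0.0309)^(53/365) = 1.0044287.
CIP: F = S · (grow SEK)/(grow CHF) = 11.8706 × 1.01349352/1.0044287 = 11.977730 SEK per CHF.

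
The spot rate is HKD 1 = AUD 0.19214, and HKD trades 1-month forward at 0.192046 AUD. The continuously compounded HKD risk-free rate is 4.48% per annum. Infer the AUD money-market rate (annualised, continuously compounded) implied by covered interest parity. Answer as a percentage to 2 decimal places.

T = 1/12 years.
By CIP, F/S equals the AUD-to-HKD growth ratio: 0.192046/0.19214 = 0.9995108.
The HKD side grows by e^(0.0448×1/12) = 1.0037403.
So the AUD growth factor = 1.0032493.
Take logs: ln 1.0032493 / (1/12) = 0.038928, so 3.89%.

3.89%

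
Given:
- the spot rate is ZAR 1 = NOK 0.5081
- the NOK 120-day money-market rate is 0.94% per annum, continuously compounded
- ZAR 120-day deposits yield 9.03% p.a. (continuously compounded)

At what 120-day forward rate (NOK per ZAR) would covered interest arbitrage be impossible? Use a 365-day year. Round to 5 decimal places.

T = 120/365 years.
Growth of 1 NOK over T: e^(0.0094×120/365) = 1.0030952.
ZAR growth factor: e^(0.0903×120/365) = 1.0301327.
CIP: F = S · (grow NOK)/(grow ZAR) = 0.5081 × 1.0030952/1.0301327 = 0.4947641 NOK per ZAR.

0.49476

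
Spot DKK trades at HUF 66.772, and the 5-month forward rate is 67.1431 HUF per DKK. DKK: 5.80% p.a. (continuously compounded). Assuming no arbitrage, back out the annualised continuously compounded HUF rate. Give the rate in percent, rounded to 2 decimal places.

7.13%

T = 5/12 years.
F/S = 67.1431/66.772 = 1.0055577 = (growth of HUF) / (growth of DKK).
DKK growth factor: e^(0.0580×5/12) = 1.024461.
That pins the HUF growth at 1.0301546.
Take logs: ln 1.0301546 / (5/12) = 0.071301, so 7.13%.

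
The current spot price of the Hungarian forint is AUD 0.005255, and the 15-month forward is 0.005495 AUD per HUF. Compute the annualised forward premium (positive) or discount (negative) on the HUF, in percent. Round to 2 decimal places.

+3.65%

T = 15/12 years.
(F − S)/S = (0.005495 − 0.005255)/0.005255 = 0.0456708.
Per annum: 0.0456708 / (15/12) = 0.036537 = 3.65%.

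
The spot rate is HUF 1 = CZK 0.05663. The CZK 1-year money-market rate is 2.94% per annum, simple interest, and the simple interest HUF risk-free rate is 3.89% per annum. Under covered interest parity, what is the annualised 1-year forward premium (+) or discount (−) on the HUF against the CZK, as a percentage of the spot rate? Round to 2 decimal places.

T = 1 year.
No-arbitrage forward: 0.05663 × 1.029400 / 1.038900 = 0.05611216 CZK/HUF.
(F − S)/S ÷ T = (0.05611216 − 0.05663)/0.05663/1 = -0.009144 → -0.91%.

-0.91%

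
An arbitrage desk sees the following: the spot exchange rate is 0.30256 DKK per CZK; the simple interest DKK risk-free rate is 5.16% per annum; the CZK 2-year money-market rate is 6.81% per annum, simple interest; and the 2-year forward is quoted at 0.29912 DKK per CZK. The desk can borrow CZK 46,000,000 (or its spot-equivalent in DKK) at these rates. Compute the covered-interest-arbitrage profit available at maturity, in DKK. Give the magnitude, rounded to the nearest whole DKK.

DKK 279,494

T = 2 years.
Invest the CZK and cover forward: 46,000,000 × 1.136200 × 0.29912 = DKK 15,633,566.62.
Convert at spot and invest in DKK: 46,000,000 × 0.30256 × 1.103200 = DKK 15,354,072.83.
The quoted forward overvalues CZK, so borrow DKK, buy CZK at spot, deposit the CZK at 6.81%, and sell the proceeds forward at 0.29912.
Arbitrage profit = |15,633,566.62 − 15,354,072.83| = DKK 279,494.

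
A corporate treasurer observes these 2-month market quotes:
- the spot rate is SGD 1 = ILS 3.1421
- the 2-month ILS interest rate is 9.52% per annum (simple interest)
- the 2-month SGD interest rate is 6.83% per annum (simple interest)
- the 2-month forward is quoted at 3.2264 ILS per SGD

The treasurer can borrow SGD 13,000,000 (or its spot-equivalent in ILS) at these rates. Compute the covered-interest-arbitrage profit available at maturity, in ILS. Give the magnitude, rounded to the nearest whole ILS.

ILS 925,243

T = 2/12 years.
Invest the SGD and cover forward: 13,000,000 × 1.0113833333 × 3.2264 = ILS 42,420,653.43.
Convert at spot and invest in ILS: 13,000,000 × 3.1421 × 1.0158666667 = ILS 41,495,410.49.
The quoted forward overvalues SGD, so borrow ILS, buy SGD at spot, deposit the SGD at 6.83%, and sell the proceeds forward at 3.2264.
The gap between the two covered legs is ILS 925,243.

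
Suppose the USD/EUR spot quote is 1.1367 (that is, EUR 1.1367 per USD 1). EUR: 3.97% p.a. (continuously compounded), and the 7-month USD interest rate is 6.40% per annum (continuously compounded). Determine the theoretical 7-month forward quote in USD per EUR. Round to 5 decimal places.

T = 7/12 years.
EUR accumulates by e^(0.0397×7/12) = 1.0234286.
USD growth factor: e^(0.0640×7/12) = 1.038039.
So F = 1.1367 × 1.0234286 / 1.038039 = 1.120701 (EUR/USD).
Quoted the other way: 1/1.120701 = 0.89230 USD per EUR.

0.89230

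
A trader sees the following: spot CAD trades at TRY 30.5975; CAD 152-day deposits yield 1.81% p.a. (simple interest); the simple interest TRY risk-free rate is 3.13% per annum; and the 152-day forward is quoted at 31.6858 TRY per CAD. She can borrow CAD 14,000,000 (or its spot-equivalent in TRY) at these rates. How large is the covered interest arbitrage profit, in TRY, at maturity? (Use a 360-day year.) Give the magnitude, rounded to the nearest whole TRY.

TRY 12,965,217

T = 152/360 years.
Invest the CAD and cover forward: 14,000,000 × 1.00764222222 × 31.6858 = TRY 446,991,298.95.
Convert at spot and invest in TRY: 14,000,000 × 30.5975 × 1.01321555556 = TRY 434,026,081.46.
The quoted forward overvalues CAD, so borrow TRY, buy CAD at spot, deposit the CAD at 1.81%, and sell the proceeds forward at 31.6858.
Arbitrage profit = |446,991,298.95 − 434,026,081.46| = TRY 12,965,217.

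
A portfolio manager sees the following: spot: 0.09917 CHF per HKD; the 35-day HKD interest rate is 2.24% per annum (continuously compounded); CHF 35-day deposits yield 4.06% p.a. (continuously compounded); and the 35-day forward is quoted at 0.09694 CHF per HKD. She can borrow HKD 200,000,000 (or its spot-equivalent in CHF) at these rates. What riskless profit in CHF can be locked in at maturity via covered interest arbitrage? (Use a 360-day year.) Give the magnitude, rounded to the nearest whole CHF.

T = 35/360 years.
Route A — deposit HKD, sell forward: 200,000,000 × 1.0021801509 × 0.09694 = CHF 19,430,268.77.
Route B — convert at spot, deposit CHF: 200,000,000 × 0.09917 × 1.0039550228 = CHF 19,912,443.92.
The quoted forward undervalues HKD, so borrow HKD, convert to CHF at spot, deposit the CHF at 4.06%, and buy HKD forward at 0.09694 to cover the loan.
Arbitrage profit = |19,430,268.77 − 19,912,443.92| = CHF 482,175.

CHF 482,175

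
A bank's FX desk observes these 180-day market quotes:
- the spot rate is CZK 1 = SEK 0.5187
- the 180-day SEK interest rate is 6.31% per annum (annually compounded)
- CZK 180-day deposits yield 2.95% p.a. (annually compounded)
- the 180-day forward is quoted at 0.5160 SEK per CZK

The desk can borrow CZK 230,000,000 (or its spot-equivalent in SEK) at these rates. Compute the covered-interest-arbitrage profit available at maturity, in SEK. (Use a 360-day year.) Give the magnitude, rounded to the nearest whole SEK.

SEK 2,589,566

T = 180/360 years.
Keep in CZK, deliver into the forward: 230,000,000·1.01464279429·0.5160 = SEK 120,417,806.83.
Swap to SEK now, deposit: 230,000,000·0.5187·1.03106740808 = SEK 123,007,372.85.
The quoted forward undervalues CZK, so borrow CZK, convert to SEK at spot, deposit the SEK at 6.31%, and buy CZK forward at 0.5160 to cover the loan.
Arbitrage profit = |120,417,806.83 − 123,007,372.85| = SEK 2,589,566.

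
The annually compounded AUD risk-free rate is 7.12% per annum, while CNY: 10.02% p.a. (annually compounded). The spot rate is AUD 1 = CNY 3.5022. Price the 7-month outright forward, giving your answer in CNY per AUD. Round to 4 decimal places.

3.5572

T = 7/12 years.
CNY accumulates by (1 + 0.1002)^(7/12) = 1.0572843.
Growth of 1 AUD over T: (1 + 0.0712)^(7/12) = 1.0409371.
Forward (CNY per AUD) = 3.5022 × 1.0572843 / 1.0409371 = 3.557200.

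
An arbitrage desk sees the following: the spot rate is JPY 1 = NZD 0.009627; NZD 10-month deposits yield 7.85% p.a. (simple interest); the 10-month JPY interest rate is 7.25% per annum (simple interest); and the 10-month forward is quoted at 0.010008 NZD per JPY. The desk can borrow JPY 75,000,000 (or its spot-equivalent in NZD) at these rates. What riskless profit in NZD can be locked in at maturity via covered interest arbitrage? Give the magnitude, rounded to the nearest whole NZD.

T = 10/12 years.
Invest the JPY and cover forward: 75,000,000 × 1.06041667 × 0.010008 = NZD 795,948.75.
Convert at spot and invest in NZD: 75,000,000 × 0.009627 × 1.06541667 = NZD 769,257.47.
The quoted forward overvalues JPY, so borrow NZD, buy JPY at spot, deposit the JPY at 7.25%, and sell the proceeds forward at 0.010008.
Profit = 795,948.75 − 769,257.47 = NZD 26,691.

NZD 26,691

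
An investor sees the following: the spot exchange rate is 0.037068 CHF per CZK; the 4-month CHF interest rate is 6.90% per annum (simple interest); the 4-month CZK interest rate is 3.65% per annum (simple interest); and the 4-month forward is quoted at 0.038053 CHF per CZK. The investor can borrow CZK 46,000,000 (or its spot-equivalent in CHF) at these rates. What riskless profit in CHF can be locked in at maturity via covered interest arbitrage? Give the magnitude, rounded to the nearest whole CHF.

T = 4/12 years.
Keep in CZK, deliver into the forward: 46,000,000·1.012166667·0.038053 = CHF 1,771,735.00.
Swap to CHF now, deposit: 46,000,000·0.037068·1.023000 = CHF 1,744,345.94.
The quoted forward overvalues CZK, so borrow CHF, buy CZK at spot, deposit the CZK at 3.65%, and sell the proceeds forward at 0.038053.
Arbitrage profit = |1,771,735.00 − 1,744,345.94| = CHF 27,389.

CHF 27,389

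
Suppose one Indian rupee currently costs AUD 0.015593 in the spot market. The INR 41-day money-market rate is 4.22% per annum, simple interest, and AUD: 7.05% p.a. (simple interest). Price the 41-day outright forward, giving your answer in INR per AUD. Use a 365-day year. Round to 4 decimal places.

63.9291

T = 41/365 years.
AUD growth factor: 1 + 0.0705×41/365 = 1.00791918.
INR growth factor: 1 + 0.0422×41/365 = 1.00474027.
So F = 0.015593 × 1.00791918 / 1.00474027 = 0.015642335 (AUD/INR).
Invert for INR per AUD: 1 / 0.015642335 = 63.9291.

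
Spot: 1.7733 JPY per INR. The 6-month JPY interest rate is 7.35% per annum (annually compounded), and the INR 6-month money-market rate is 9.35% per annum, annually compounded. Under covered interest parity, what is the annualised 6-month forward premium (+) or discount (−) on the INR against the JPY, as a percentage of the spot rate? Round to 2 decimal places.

T = 6/12 years.
F = S · g_JPY/g_INR = 1.7733 × 1.0360985/1.0457055 = 1.7570085.
(F − S)/S ÷ T = (1.7570085 − 1.7733)/1.7733/(6/12) = -0.018374 → -1.84%.

-1.84%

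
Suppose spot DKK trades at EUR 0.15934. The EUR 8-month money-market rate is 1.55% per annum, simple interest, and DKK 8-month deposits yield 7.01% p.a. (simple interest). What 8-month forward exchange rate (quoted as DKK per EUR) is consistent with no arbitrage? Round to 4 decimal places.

T = 8/12 years.
Growth of 1 EUR over T: 1 + 0.0155×8/12 = 1.0103333.
Growth of 1 DKK over T: 1 + 0.0701×8/12 = 1.0467333.
CIP: F = S · (grow EUR)/(grow DKK) = 0.15934 × 1.0103333/1.0467333 = 0.1537990 EUR per DKK.
Quoted the other way: 1/0.1537990 = 6.5020 DKK per EUR.

6.5020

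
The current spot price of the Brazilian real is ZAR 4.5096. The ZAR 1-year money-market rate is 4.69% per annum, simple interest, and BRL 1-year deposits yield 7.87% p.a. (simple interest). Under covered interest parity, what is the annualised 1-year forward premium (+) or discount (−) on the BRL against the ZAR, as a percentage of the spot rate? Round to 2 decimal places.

-2.95%

T = 1 year.
CIP forward (ZAR per BRL) = 4.5096 × 1.046900/1.078700 = 4.3766573.
Annualised premium = (F − S)/S × (1/T) = (4.3766573 − 4.5096)/4.5096 ÷ 1 = -2.95%.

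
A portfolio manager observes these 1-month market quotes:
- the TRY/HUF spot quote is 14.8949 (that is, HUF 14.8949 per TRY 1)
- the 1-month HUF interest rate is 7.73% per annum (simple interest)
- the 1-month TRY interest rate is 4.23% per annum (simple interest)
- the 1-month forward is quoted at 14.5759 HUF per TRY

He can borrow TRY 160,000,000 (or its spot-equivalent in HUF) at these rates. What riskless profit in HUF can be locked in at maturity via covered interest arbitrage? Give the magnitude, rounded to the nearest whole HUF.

T = 1/12 years.
Invest the TRY and cover forward: 160,000,000 × 1.003525 × 14.5759 = HUF 2,340,364,807.60.
Convert at spot and invest in HUF: 160,000,000 × 14.8949 × 1.006441666667 = HUF 2,398,535,676.93.
The quoted forward undervalues TRY, so borrow TRY, convert to HUF at spot, deposit the HUF at 7.73%, and buy TRY forward at 14.5759 to cover the loan.
Profit = 2,398,535,676.93 − 2,340,364,807.60 = HUF 58,170,869.

HUF 58,170,869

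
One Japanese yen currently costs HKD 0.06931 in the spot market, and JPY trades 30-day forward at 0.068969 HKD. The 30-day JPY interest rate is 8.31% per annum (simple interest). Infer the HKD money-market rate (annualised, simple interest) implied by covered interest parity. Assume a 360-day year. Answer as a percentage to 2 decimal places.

T = 30/360 years.
By CIP, F/S equals the HKD-to-JPY growth ratio: 0.068969/0.06931 = 0.9950801.
The JPY side grows by 1 + 0.0831×30/360 = 1.006925.
That pins the HKD growth at 1.001971.
r = (1.001971 − 1)/(30/360) = 0.023652 → 2.37%.

2.37%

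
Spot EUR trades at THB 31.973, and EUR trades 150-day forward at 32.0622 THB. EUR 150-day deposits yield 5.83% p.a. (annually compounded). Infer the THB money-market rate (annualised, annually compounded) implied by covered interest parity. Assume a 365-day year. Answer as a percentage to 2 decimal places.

T = 150/365 years.
F/S = 32.0622/31.973 = 1.0027899 = (growth of THB) / (growth of EUR).
The EUR side grows by (1 + 0.0583)^(150/365) = 1.0235598.
Hence g_THB = 1.0264154.
r = 1.0264154^(365/150) − 1 = 0.065499 → 6.55%.

6.55%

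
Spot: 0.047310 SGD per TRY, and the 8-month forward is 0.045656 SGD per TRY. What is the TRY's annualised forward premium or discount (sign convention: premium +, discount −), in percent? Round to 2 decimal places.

T = 8/12 years.
TRY trades forward at -3.49609% vs spot over the period.
Per annum: -0.0349609 / (8/12) = -0.052441 = -5.24%.

-5.24%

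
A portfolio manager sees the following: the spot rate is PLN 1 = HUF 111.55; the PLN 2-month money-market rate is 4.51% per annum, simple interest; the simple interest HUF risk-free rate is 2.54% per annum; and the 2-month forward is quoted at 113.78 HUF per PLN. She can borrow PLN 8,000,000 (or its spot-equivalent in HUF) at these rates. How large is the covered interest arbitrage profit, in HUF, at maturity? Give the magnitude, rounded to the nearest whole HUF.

HUF 20,904,144

T = 2/12 years.
Route A — deposit PLN, sell forward: 8,000,000 × 1.00751666667 × 113.78 = HUF 917,081,970.67.
Route B — convert at spot, deposit HUF: 8,000,000 × 111.55 × 1.00423333333 = HUF 896,177,826.66.
The quoted forward overvalues PLN, so borrow HUF, buy PLN at spot, deposit the PLN at 4.51%, and sell the proceeds forward at 113.78.
Profit = 917,081,970.67 − 896,177,826.66 = HUF 20,904,144.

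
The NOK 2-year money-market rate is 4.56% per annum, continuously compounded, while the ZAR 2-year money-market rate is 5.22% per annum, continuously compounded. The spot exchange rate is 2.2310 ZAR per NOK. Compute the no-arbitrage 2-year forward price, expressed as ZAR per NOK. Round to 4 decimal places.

T = 2 years.
ZAR accumulates by e^(0.0522×2) = 1.1100444.
NOK accumulates by e^(0.0456×2) = 1.0954881.
Forward (ZAR per NOK) = 2.231 × 1.1100444 / 1.0954881 = 2.260644.

2.2606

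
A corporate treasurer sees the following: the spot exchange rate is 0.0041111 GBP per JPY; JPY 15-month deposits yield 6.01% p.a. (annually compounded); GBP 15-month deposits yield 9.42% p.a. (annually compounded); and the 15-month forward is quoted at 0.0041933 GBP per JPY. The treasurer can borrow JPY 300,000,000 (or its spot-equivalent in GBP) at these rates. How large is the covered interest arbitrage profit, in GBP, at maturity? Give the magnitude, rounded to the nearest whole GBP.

GBP 27,030

T = 15/12 years.
Keep in JPY, deliver into the forward: 300,000,000·1.075681113·0.0041933 = GBP 1,353,196.08.
Swap to GBP now, deposit: 300,000,000·0.0041111·1.119105134 = GBP 1,380,225.93.
The quoted forward undervalues JPY, so borrow JPY, convert to GBP at spot, deposit the GBP at 9.42%, and buy JPY forward at 0.0041933 to cover the loan.
The gap between the two covered legs is GBP 27,030.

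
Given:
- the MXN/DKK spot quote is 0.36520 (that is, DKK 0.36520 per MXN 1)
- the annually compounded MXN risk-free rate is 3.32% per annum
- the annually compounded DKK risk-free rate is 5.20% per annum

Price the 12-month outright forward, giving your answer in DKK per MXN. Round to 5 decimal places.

T = 1 year.
DKK accumulates by (1 + 0.0520)^1 = 1.052000.
Growth of 1 MXN over T: (1 + 0.0332)^1 = 1.033200.
CIP: F = S · (grow DKK)/(grow MXN) = 0.3652 × 1.052000/1.033200 = 0.3718451 DKK per MXN.

0.37185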